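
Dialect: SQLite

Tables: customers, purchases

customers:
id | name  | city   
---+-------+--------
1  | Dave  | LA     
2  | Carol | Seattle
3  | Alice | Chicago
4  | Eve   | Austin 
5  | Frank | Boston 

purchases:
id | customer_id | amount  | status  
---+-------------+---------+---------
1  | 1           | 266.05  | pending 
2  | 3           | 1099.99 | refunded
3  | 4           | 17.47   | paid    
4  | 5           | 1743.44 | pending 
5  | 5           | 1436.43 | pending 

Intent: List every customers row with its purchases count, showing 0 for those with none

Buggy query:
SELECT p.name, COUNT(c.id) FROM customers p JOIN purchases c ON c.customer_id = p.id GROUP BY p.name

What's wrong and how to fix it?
Bug: An inner join excludes parents with zero children

Fix: Switch to LEFT JOIN to retain unmatched parent rows

Corrected query:
SELECT p.name, COUNT(c.id) FROM customers p LEFT JOIN purchases c ON c.customer_id = p.id GROUP BY p.name

Result:
name  | COUNT(c.id)
------+------------
Alice | 1          
Carol | 0          
Dave  | 1          
Eve   | 1          
Frank | 2          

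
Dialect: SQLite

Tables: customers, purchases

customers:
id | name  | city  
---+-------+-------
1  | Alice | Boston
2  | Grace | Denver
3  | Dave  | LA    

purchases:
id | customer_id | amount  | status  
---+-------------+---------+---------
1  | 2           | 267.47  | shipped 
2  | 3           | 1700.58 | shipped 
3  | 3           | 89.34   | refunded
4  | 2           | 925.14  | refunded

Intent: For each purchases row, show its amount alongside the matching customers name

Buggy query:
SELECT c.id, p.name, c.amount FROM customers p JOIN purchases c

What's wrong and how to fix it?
Bug: JOIN with no ON clause produces a cartesian product; every purchases row pairs with every customers row

Fix: Specify the join condition linking the foreign key to the parent id

Corrected query:
SELECT c.id, p.name, c.amount FROM customers p JOIN purchases c ON c.customer_id = p.id

Result:
id | name  | amount 
---+-------+--------
1  | Grace | 267.47 
2  | Dave  | 1700.58
3  | Dave  | 89.34  
4  | Grace | 925.14 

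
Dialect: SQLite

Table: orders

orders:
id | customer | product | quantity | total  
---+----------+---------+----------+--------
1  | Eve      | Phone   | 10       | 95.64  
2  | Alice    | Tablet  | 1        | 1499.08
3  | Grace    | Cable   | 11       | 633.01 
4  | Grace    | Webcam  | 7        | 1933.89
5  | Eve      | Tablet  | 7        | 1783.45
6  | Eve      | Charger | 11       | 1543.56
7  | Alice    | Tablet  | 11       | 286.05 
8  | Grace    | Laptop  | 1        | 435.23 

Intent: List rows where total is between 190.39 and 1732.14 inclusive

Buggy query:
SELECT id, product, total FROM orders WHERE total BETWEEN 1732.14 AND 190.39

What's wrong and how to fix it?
Bug: The bounds are reversed; BETWEEN a AND b requires a <= b to match anything

Fix: Write BETWEEN 190.39 AND 1732.14

Corrected query:
SELECT id, product, total FROM orders WHERE total BETWEEN 190.39 AND 1732.14

Result:
id | product | total  
---+---------+--------
2  | Tablet  | 1499.08
3  | Cable   | 633.01 
6  | Charger | 1543.56
7  | Tablet  | 286.05 
8  | Laptop  | 435.23 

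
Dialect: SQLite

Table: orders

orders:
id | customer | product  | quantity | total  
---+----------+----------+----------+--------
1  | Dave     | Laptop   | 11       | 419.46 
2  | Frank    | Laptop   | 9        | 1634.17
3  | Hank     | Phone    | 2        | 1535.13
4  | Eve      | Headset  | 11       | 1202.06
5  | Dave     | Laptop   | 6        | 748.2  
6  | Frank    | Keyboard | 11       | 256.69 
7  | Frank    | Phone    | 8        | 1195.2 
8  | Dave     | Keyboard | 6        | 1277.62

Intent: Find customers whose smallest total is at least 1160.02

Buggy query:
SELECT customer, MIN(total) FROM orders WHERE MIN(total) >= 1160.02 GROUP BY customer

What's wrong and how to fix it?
Bug: MIN() in WHERE is a misuse of aggregate

Fix: Use HAVING for the per-group MIN condition

Corrected query:
SELECT customer, MIN(total) FROM orders GROUP BY customer HAVING MIN(total) >= 1160.02

Result:
customer | MIN(total)
---------+-----------
Eve      | 1202.06   
Hank     | 1535.13   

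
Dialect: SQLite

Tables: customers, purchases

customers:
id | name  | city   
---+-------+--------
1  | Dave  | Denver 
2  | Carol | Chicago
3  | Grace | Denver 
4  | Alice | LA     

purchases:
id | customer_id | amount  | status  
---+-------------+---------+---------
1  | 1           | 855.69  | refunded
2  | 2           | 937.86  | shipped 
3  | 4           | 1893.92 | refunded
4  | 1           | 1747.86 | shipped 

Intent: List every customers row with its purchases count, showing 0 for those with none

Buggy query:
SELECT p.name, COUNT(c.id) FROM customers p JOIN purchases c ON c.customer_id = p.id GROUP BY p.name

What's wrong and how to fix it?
Bug: An inner join excludes parents with zero children

Fix: Use LEFT JOIN so parents without children still appear (COUNT(c.id) gives 0)

Corrected query:
SELECT p.name, COUNT(c.id) FROM customers p LEFT JOIN purchases c ON c.customer_id = p.id GROUP BY p.name

Result:
name  | COUNT(c.id)
------+------------
Alice | 1          
Carol | 1          
Dave  | 2          
Grace | 0          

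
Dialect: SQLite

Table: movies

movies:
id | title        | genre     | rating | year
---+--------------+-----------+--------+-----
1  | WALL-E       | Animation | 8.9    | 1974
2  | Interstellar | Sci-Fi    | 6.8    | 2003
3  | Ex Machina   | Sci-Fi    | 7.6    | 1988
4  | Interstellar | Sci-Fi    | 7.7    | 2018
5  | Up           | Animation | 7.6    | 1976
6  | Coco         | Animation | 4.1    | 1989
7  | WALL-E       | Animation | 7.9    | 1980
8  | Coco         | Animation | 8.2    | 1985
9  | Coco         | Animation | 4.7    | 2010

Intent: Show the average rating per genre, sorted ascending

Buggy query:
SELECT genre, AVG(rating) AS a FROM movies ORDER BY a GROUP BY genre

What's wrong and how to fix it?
Bug: GROUP BY must precede ORDER BY

Fix: Reorder: SELECT … FROM … GROUP BY … ORDER BY …

Corrected query:
SELECT genre, AVG(rating) AS a FROM movies GROUP BY genre ORDER BY a

Result:
genre     | a       
----------+---------
Animation | 6.9     
Sci-Fi    | 7.366667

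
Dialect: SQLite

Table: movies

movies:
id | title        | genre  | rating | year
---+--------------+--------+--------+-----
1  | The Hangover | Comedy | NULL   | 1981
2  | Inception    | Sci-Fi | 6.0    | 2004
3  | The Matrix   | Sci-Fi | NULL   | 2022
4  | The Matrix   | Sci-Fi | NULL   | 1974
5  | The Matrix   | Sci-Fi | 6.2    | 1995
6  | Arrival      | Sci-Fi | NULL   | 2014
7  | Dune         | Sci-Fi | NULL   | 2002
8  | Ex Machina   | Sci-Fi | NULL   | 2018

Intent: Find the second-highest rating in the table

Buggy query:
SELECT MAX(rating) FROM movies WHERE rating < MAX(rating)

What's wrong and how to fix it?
Bug: MAX(rating) on the right of the comparison is an aggregate-in-WHERE error

Fix: Put the inner MAX in a scalar subquery

Corrected query:
SELECT MAX(rating) FROM movies WHERE rating < (SELECT MAX(rating) FROM movies)

Result:
MAX(rating)
-----------
6          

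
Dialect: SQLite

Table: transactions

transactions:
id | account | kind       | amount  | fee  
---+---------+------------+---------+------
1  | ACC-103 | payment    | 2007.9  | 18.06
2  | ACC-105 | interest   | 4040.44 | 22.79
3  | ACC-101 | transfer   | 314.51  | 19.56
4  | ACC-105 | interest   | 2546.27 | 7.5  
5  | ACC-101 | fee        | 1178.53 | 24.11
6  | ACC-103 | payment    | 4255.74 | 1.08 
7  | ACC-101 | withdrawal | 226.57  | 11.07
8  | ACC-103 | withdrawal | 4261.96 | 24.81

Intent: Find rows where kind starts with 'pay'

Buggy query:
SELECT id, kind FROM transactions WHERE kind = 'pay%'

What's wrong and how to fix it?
Bug: '=' compares the literal string including the % character; pattern matching needs LIKE

Fix: Replace '=' with LIKE so 'pay%' is treated as a pattern

Corrected query:
SELECT id, kind FROM transactions WHERE kind LIKE 'pay%'

Result:
id | kind   
---+--------
1  | payment
6  | payment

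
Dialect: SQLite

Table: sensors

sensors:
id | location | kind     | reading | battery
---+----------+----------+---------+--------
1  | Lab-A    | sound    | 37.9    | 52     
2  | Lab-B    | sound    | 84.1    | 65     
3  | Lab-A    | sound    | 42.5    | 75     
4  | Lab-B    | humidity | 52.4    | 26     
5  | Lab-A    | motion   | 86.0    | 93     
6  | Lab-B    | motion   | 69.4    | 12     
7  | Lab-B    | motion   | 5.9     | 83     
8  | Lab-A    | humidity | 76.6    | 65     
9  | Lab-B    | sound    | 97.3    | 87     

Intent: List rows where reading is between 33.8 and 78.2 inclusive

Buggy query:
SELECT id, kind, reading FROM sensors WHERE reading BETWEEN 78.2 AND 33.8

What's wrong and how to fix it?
Bug: The bounds are reversed; BETWEEN a AND b requires a <= b to match anything

Fix: Swap the bounds so the smaller value comes first

Corrected query:
SELECT id, kind, reading FROM sensors WHERE reading BETWEEN 33.8 AND 78.2

Result:
id | kind     | reading
---+----------+--------
1  | sound    | 37.9   
3  | sound    | 42.5   
4  | humidity | 52.4   
6  | motion   | 69.4   
8  | humidity | 76.6   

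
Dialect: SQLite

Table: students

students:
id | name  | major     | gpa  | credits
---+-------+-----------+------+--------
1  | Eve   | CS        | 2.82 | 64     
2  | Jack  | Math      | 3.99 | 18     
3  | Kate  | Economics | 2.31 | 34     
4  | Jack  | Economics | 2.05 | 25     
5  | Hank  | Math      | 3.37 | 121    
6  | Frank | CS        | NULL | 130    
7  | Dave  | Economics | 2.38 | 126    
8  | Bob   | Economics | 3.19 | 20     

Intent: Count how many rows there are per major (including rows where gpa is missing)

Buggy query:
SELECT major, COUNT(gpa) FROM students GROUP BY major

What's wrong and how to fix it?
Bug: COUNT(gpa) skips NULLs, so groups with missing gpa are undercounted

Fix: Use COUNT(*) to count all rows regardless of NULL

Corrected query:
SELECT major, COUNT(*) FROM students GROUP BY major

Result:
major     | COUNT(*)
----------+---------
CS        | 2       
Economics | 4       
Math      | 2       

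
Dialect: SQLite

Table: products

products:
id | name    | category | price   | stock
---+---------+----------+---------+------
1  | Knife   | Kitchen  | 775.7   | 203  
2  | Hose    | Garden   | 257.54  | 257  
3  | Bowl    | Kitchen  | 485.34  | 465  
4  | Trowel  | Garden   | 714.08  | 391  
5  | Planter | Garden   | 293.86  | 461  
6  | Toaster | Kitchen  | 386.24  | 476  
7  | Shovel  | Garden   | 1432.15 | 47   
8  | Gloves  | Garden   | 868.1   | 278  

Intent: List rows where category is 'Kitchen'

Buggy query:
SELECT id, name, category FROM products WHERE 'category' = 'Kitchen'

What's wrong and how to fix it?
Bug: Single quotes denote string literals in SQL; the column name is being compared as a constant string

Fix: Reference the column as category without single quotes

Corrected query:
SELECT id, name, category FROM products WHERE category = 'Kitchen'

Result:
id | name    | category
---+---------+---------
1  | Knife   | Kitchen 
3  | Bowl    | Kitchen 
6  | Toaster | Kitchen 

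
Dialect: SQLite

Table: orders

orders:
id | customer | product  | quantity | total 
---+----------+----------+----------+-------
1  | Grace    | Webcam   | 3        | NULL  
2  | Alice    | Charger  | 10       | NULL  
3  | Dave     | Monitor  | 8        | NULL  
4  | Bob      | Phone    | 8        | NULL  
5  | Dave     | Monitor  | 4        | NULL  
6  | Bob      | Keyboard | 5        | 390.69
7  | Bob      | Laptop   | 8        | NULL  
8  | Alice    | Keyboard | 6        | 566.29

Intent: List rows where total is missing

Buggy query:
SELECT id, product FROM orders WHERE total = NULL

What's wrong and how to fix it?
Bug: Comparing to NULL with '=' never matches; NULL = NULL is unknown, not true

Fix: Replace '= NULL' with 'IS NULL'

Corrected query:
SELECT id, product FROM orders WHERE total IS NULL

Result:
id | product
---+--------
1  | Webcam 
2  | Charger
3  | Monitor
4  | Phone  
5  | Monitor
7  | Laptop 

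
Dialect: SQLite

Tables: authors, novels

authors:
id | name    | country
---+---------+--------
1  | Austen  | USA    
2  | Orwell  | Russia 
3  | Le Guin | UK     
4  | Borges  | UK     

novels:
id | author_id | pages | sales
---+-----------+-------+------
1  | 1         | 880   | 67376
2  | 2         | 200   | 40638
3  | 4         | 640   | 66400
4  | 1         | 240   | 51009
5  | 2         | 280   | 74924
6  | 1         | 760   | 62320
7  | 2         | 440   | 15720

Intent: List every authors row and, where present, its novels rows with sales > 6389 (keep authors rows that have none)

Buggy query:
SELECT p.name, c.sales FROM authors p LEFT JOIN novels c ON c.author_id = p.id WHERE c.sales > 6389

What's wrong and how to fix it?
Bug: Filtering c.sales in WHERE discards the NULL rows produced by LEFT JOIN, turning it into an inner join

Fix: Put 'c.sales > 6389' in the JOIN's ON clause instead of WHERE

Corrected query:
SELECT p.name, c.sales FROM authors p LEFT JOIN novels c ON c.author_id = p.id AND c.sales > 6389

Result:
name    | sales
--------+------
Austen  | 51009
Austen  | 62320
Austen  | 67376
Orwell  | 15720
Orwell  | 40638
Orwell  | 74924
Le Guin | NULL 
Borges  | 66400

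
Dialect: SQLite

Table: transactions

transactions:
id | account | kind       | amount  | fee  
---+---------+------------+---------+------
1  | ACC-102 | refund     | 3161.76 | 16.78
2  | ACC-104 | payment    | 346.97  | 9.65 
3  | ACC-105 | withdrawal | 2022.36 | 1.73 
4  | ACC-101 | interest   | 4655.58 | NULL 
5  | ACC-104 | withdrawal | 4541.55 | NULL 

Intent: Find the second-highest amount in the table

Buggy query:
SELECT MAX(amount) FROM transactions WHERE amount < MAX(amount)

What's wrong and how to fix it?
Bug: The inner MAX is an aggregate inside WHERE, which is not allowed

Fix: Compute the overall MAX in a subquery, then take MAX of rows below it

Corrected query:
SELECT MAX(amount) FROM transactions WHERE amount < (SELECT MAX(amount) FROM transactions)

Result:
MAX(amount)
-----------
4541.55    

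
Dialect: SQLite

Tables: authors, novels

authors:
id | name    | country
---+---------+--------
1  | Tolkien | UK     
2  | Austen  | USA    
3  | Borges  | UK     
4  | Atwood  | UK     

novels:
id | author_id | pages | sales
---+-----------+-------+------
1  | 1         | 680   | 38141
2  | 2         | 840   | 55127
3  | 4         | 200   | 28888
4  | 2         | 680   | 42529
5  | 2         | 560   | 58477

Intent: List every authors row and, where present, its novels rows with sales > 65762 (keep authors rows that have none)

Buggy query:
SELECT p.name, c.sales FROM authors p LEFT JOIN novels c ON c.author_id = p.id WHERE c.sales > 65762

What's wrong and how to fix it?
Bug: A WHERE condition on the right-hand table after LEFT JOIN drops unmatched parents

Fix: Move the right-table condition into the ON clause so unmatched parents are kept

Corrected query:
SELECT p.name, c.sales FROM authors p LEFT JOIN novels c ON c.author_id = p.id AND c.sales > 65762

Result:
name    | sales
--------+------
Tolkien | NULL 
Austen  | NULL 
Borges  | NULL 
Atwood  | NULL 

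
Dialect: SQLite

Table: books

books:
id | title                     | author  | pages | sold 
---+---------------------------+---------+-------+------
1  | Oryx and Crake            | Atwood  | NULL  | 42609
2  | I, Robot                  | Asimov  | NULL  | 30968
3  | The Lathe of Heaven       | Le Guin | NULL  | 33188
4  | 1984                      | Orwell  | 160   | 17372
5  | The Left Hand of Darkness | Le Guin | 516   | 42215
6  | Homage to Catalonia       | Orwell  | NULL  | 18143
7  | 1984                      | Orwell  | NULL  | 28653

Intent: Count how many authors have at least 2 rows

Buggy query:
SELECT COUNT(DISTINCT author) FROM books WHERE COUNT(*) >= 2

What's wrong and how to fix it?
Bug: WHERE filters individual rows, not groups, so a group-level COUNT is invalid there

Fix: Group first with HAVING COUNT(*) >= 2, then COUNT the resulting groups

Corrected query:
SELECT COUNT(*) FROM (SELECT author FROM books GROUP BY author HAVING COUNT(*) >= 2)

Result:
COUNT(*)
--------
2       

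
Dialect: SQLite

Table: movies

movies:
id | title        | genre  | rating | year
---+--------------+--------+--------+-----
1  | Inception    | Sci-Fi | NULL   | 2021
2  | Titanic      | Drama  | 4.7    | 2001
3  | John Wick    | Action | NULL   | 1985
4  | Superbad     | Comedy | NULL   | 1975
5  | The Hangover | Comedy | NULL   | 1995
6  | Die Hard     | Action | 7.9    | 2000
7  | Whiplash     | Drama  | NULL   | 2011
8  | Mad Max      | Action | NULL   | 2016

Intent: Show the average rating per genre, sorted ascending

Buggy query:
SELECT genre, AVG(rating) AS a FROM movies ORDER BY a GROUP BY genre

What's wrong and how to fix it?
Bug: GROUP BY must precede ORDER BY

Fix: Move ORDER BY to the end, after GROUP BY

Corrected query:
SELECT genre, AVG(rating) AS a FROM movies GROUP BY genre ORDER BY a

Result:
genre  | a   
-------+-----
Comedy | NULL
Sci-Fi | NULL
Drama  | 4.7 
Action | 7.9 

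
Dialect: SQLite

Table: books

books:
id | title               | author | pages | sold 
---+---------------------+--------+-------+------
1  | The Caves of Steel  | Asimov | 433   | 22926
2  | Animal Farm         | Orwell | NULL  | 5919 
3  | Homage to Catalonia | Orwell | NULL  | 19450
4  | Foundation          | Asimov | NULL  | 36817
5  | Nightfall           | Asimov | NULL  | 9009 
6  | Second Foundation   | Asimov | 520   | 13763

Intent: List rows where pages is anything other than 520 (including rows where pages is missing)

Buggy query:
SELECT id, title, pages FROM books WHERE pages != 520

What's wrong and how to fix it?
Bug: Inequality against NULL is unknown, not true; rows with NULL are dropped

Fix: Handle NULL separately with IS NULL alongside the inequality

Corrected query:
SELECT id, title, pages FROM books WHERE pages != 520 OR pages IS NULL

Result:
id | title               | pages
---+---------------------+------
1  | The Caves of Steel  | 433  
2  | Animal Farm         | NULL 
3  | Homage to Catalonia | NULL 
4  | Foundation          | NULL 
5  | Nightfall           | NULL 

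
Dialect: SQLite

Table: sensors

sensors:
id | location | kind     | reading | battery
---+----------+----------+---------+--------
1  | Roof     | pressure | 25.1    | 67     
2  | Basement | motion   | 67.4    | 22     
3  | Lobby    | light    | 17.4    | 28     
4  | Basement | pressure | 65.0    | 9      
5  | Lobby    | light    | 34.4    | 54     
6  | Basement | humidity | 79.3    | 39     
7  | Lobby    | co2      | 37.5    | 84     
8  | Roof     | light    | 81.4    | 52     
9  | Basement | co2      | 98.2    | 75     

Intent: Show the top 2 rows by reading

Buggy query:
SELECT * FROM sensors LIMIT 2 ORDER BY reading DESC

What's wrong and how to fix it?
Bug: LIMIT must come after ORDER BY

Fix: Sort with ORDER BY, then apply LIMIT

Corrected query:
SELECT * FROM sensors ORDER BY reading DESC LIMIT 2

Result:
id | location | kind  | reading | battery
---+----------+-------+---------+--------
9  | Basement | co2   | 98.2    | 75     
8  | Roof     | light | 81.4    | 52     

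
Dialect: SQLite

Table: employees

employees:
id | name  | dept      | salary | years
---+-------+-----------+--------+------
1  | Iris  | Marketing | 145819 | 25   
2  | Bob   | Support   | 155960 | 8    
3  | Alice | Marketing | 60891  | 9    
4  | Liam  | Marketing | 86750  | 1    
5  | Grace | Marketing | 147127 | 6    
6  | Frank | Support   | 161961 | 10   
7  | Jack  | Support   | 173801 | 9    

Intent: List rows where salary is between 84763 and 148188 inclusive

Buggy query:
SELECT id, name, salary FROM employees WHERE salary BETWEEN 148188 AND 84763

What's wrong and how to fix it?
Bug: The bounds are reversed; BETWEEN a AND b requires a <= b to match anything

Fix: Swap the bounds so the smaller value comes first

Corrected query:
SELECT id, name, salary FROM employees WHERE salary BETWEEN 84763 AND 148188

Result:
id | name  | salary
---+-------+-------
1  | Iris  | 145819
4  | Liam  | 86750 
5  | Grace | 147127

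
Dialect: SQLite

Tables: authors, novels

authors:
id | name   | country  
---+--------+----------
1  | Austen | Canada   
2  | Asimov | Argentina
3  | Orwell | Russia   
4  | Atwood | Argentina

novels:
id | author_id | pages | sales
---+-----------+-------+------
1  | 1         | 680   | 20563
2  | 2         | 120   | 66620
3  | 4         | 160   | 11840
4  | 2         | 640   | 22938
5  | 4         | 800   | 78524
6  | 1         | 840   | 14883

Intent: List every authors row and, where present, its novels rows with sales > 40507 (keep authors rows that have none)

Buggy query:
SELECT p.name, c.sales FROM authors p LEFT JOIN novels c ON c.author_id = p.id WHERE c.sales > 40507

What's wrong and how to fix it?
Bug: A WHERE condition on the right-hand table after LEFT JOIN drops unmatched parents

Fix: Move the right-table condition into the ON clause so unmatched parents are kept

Corrected query:
SELECT p.name, c.sales FROM authors p LEFT JOIN novels c ON c.author_id = p.id AND c.sales > 40507

Result:
name   | sales
-------+------
Austen | NULL 
Asimov | 66620
Orwell | NULL 
Atwood | 78524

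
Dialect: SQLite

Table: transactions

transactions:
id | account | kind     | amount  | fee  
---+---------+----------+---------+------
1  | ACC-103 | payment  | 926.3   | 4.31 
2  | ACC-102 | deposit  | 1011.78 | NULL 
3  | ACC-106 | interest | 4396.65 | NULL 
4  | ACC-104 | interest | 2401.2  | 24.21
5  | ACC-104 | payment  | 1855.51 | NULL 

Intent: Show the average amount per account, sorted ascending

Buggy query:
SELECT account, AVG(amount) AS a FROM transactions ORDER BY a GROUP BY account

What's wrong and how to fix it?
Bug: ORDER BY appears before GROUP BY; SQL clause order requires GROUP BY first

Fix: Reorder: SELECT … FROM … GROUP BY … ORDER BY …

Corrected query:
SELECT account, AVG(amount) AS a FROM transactions GROUP BY account ORDER BY a

Result:
account | a       
--------+---------
ACC-103 | 926.3   
ACC-102 | 1011.78 
ACC-104 | 2128.355
ACC-106 | 4396.65 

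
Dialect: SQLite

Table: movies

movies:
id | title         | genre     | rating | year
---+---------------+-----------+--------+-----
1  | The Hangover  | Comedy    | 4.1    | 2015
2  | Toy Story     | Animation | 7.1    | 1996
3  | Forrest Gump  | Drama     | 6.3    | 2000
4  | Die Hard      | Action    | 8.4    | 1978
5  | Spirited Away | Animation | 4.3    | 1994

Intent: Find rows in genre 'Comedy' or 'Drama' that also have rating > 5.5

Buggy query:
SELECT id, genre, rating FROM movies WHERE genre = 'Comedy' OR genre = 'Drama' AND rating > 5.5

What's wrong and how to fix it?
Bug: AND binds tighter than OR, so this parses as genre = 'Comedy' OR (genre = 'Drama' AND rating > 5.5)

Fix: Group the OR with parentheses (or use IN), then AND the threshold

Corrected query:
SELECT id, genre, rating FROM movies WHERE (genre = 'Comedy' OR genre = 'Drama') AND rating > 5.5

Result:
id | genre | rating
---+-------+-------
3  | Drama | 6.3   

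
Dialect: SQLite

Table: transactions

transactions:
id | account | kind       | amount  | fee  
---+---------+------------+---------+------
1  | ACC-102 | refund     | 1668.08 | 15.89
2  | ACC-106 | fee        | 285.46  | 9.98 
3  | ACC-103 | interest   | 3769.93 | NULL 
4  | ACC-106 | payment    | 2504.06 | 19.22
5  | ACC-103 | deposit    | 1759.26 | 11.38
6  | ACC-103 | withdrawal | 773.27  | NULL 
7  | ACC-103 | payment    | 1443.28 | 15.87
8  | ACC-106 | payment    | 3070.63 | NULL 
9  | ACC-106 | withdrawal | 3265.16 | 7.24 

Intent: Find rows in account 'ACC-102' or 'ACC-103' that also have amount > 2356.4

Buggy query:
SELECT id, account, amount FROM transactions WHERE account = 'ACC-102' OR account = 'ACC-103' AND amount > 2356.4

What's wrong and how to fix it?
Bug: AND binds tighter than OR, so this parses as account = 'ACC-102' OR (account = 'ACC-103' AND amount > 2356.4)

Fix: Add parentheses around the OR so the AND applies to both alternatives

Corrected query:
SELECT id, account, amount FROM transactions WHERE (account = 'ACC-102' OR account = 'ACC-103') AND amount > 2356.4

Result:
id | account | amount 
---+---------+--------
3  | ACC-103 | 3769.93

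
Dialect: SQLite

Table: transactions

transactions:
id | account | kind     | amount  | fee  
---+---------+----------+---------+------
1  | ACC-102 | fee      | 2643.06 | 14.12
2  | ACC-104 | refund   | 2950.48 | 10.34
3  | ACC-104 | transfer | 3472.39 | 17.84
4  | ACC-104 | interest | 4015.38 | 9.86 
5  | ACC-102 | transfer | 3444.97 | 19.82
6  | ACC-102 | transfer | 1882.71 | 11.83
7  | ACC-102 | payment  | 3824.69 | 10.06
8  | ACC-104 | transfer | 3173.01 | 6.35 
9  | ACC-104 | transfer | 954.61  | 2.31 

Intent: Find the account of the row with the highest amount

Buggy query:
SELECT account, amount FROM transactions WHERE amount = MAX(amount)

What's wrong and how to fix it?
Bug: MAX(amount) is an aggregate and cannot be used directly in WHERE

Fix: Wrap MAX in a scalar subquery so WHERE compares against a single value

Corrected query:
SELECT account, amount FROM transactions WHERE amount = (SELECT MAX(amount) FROM transactions)

Result:
account | amount 
--------+--------
ACC-104 | 4015.38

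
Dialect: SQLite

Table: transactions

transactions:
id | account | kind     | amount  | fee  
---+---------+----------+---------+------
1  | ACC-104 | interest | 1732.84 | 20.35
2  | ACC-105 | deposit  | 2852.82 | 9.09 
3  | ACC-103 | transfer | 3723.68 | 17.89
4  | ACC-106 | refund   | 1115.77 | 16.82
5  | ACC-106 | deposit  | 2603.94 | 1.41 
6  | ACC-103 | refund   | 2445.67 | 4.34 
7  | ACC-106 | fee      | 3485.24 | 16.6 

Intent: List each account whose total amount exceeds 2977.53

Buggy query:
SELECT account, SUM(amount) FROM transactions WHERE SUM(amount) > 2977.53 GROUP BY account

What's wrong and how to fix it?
Bug: SUM(amount) is an aggregate, but WHERE filters rows before aggregation

Fix: Move the aggregate condition to a HAVING clause

Corrected query:
SELECT account, SUM(amount) FROM transactions GROUP BY account HAVING SUM(amount) > 2977.53

Result:
account | SUM(amount)
--------+------------
ACC-103 | 6169.35    
ACC-106 | 7204.95    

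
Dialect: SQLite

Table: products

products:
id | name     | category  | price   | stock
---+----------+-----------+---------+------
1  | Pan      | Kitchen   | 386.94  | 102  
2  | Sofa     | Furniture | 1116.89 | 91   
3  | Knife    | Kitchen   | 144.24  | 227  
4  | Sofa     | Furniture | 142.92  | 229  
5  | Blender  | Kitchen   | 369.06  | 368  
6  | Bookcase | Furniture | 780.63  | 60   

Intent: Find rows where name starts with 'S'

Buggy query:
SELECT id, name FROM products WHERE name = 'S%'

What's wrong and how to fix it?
Bug: Wildcards only work with LIKE; '=' treats '%' as a literal character

Fix: Use LIKE for wildcard pattern matching

Corrected query:
SELECT id, name FROM products WHERE name LIKE 'S%'

Result:
id | name
---+-----
2  | Sofa
4  | Sofa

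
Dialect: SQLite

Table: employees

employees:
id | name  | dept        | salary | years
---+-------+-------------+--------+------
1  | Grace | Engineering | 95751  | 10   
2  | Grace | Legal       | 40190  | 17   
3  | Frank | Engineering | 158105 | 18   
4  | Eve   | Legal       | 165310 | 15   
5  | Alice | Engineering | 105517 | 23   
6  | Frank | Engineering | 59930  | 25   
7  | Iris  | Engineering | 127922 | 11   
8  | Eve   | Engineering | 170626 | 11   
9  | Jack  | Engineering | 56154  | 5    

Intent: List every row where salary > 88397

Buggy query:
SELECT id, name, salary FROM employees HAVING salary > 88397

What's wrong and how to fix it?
Bug: This is a non-aggregate query (no GROUP BY, no aggregates), so in SQLite the HAVING clause is invalid here; a row-level condition belongs in WHERE

Fix: Use WHERE for row-level filtering

Corrected query:
SELECT id, name, salary FROM employees WHERE salary > 88397

Result:
id | name  | salary
---+-------+-------
1  | Grace | 95751 
3  | Frank | 158105
4  | Eve   | 165310
5  | Alice | 105517
7  | Iris  | 127922
8  | Eve   | 170626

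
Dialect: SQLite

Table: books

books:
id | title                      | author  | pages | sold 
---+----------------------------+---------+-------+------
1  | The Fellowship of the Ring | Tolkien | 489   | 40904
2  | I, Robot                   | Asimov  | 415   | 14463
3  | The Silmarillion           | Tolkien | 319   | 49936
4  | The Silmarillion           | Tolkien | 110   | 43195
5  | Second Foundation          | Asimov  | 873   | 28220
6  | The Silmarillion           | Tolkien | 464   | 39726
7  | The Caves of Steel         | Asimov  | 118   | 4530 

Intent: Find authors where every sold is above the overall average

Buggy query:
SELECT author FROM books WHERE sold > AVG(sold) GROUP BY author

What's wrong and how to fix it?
Bug: AVG() is an aggregate; it can't sit directly in WHERE

Fix: Use a subquery for AVG and a HAVING MIN(...) filter so the condition holds for every row in the group

Corrected query:
SELECT author FROM books GROUP BY author HAVING MIN(sold) > (SELECT AVG(sold) FROM books)

Result:
author 
-------
Tolkien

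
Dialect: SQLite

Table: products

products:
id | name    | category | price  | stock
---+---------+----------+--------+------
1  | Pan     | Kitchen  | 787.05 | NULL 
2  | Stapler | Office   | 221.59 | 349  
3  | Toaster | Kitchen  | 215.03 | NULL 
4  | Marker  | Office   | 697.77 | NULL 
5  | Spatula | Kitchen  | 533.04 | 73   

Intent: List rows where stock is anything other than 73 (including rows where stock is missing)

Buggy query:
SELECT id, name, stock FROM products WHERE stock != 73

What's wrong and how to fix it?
Bug: 'stock != 73' is unknown when stock is NULL, so NULL rows are silently excluded

Fix: Handle NULL separately with IS NULL alongside the inequality

Corrected query:
SELECT id, name, stock FROM products WHERE stock != 73 OR stock IS NULL

Result:
id | name    | stock
---+---------+------
1  | Pan     | NULL 
2  | Stapler | 349  
3  | Toaster | NULL 
4  | Marker  | NULL 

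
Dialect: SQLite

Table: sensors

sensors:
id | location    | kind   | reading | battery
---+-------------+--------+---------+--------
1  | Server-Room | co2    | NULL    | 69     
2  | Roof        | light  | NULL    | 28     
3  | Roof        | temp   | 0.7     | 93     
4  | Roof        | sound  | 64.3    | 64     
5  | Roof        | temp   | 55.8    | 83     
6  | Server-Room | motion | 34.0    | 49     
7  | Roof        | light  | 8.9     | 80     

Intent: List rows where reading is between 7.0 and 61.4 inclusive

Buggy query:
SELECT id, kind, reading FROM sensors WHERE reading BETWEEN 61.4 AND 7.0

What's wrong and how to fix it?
Bug: The bounds are reversed; BETWEEN a AND b requires a <= b to match anything

Fix: Swap the bounds so the smaller value comes first

Corrected query:
SELECT id, kind, reading FROM sensors WHERE reading BETWEEN 7.0 AND 61.4

Result:
id | kind   | reading
---+--------+--------
5  | temp   | 55.8   
6  | motion | 34     
7  | light  | 8.9    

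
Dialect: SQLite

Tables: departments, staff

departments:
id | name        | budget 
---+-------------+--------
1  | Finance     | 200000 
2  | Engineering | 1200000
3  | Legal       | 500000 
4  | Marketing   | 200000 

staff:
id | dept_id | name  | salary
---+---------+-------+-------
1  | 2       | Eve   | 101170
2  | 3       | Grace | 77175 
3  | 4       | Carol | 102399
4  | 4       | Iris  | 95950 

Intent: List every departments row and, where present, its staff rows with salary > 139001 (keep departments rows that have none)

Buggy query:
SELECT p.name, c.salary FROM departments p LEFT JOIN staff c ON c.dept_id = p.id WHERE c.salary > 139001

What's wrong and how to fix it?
Bug: Filtering c.salary in WHERE discards the NULL rows produced by LEFT JOIN, turning it into an inner join

Fix: Put 'c.salary > 139001' in the JOIN's ON clause instead of WHERE

Corrected query:
SELECT p.name, c.salary FROM departments p LEFT JOIN staff c ON c.dept_id = p.id AND c.salary > 139001

Result:
name        | salary
------------+-------
Finance     | NULL  
Engineering | NULL  
Legal       | NULL  
Marketing   | NULL  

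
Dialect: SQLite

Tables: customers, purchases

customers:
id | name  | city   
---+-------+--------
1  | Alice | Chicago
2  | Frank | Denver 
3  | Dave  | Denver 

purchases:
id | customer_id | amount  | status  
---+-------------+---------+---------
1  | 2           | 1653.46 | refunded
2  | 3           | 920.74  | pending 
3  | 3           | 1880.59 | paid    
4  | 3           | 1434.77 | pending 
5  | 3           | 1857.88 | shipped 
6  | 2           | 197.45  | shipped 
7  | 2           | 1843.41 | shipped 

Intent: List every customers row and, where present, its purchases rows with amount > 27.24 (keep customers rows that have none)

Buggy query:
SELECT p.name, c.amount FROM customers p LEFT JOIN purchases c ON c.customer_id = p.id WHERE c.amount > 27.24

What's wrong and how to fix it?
Bug: Filtering c.amount in WHERE discards the NULL rows produced by LEFT JOIN, turning it into an inner join

Fix: Put 'c.amount > 27.24' in the JOIN's ON clause instead of WHERE

Corrected query:
SELECT p.name, c.amount FROM customers p LEFT JOIN purchases c ON c.customer_id = p.id AND c.amount > 27.24

Result:
name  | amount 
------+--------
Alice | NULL   
Frank | 197.45 
Frank | 1653.46
Frank | 1843.41
Dave  | 920.74 
Dave  | 1434.77
Dave  | 1857.88
Dave  | 1880.59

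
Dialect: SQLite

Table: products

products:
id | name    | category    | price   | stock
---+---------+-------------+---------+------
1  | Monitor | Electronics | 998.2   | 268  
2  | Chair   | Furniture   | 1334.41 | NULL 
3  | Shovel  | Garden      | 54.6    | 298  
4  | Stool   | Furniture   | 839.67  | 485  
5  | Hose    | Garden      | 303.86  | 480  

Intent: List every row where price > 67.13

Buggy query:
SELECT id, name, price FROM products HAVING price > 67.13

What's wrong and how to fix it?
Bug: This is a non-aggregate query (no GROUP BY, no aggregates), so in SQLite the HAVING clause is invalid here; a row-level condition belongs in WHERE

Fix: Replace HAVING with WHERE since the condition applies to individual rows

Corrected query:
SELECT id, name, price FROM products WHERE price > 67.13

Result:
id | name    | price  
---+---------+--------
1  | Monitor | 998.2  
2  | Chair   | 1334.41
4  | Stool   | 839.67 
5  | Hose    | 303.86 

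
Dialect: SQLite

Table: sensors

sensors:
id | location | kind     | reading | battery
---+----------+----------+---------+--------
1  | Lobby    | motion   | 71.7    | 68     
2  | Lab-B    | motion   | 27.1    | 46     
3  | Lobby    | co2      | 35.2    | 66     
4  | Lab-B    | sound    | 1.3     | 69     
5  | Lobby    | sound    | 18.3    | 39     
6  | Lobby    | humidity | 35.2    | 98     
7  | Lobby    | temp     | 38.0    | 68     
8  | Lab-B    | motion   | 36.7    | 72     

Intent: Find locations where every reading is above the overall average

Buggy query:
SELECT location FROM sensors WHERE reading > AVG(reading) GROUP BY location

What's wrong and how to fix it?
Bug: WHERE evaluates per row before aggregation, so AVG() is unavailable

Fix: Compute the overall average in a scalar subquery and compare each group's MIN against it in HAVING

Corrected query:
SELECT location FROM sensors GROUP BY location HAVING MIN(reading) > (SELECT AVG(reading) FROM sensors)

Result:
(no rows)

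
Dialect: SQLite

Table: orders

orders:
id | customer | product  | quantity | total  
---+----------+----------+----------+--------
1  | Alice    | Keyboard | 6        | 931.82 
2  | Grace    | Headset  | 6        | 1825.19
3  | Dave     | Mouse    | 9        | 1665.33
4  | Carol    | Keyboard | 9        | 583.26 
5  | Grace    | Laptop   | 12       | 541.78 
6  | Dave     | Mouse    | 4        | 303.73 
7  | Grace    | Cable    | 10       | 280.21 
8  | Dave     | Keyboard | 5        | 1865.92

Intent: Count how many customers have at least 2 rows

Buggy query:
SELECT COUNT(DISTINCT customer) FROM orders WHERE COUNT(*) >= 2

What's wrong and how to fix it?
Bug: WHERE filters individual rows, not groups, so a group-level COUNT is invalid there

Fix: Use a subquery that GROUPs and filters with HAVING, then count its rows

Corrected query:
SELECT COUNT(*) FROM (SELECT customer FROM orders GROUP BY customer HAVING COUNT(*) >= 2)

Result:
COUNT(*)
--------
2       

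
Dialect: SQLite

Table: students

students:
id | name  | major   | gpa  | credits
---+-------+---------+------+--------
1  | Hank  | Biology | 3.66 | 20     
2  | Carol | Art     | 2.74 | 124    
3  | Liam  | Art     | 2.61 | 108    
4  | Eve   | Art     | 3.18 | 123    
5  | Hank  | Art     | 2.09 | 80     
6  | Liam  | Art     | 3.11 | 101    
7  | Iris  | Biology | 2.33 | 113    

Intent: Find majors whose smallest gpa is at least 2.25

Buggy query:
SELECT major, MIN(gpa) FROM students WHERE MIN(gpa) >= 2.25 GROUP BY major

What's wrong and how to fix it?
Bug: MIN() in WHERE is a misuse of aggregate

Fix: Use HAVING for the per-group MIN condition

Corrected query:
SELECT major, MIN(gpa) FROM students GROUP BY major HAVING MIN(gpa) >= 2.25

Result:
major   | MIN(gpa)
--------+---------
Biology | 2.33    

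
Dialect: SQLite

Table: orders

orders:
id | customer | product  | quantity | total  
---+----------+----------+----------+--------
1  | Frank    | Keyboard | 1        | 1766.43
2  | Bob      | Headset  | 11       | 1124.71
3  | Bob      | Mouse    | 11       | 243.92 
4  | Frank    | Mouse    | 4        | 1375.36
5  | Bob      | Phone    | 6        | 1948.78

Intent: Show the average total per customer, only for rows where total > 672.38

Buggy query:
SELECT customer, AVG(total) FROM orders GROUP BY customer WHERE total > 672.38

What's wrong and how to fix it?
Bug: WHERE cannot follow GROUP BY

Fix: Move the WHERE clause before GROUP BY

Corrected query:
SELECT customer, AVG(total) FROM orders WHERE total > 672.38 GROUP BY customer

Result:
customer | AVG(total)
---------+-----------
Bob      | 1536.745  
Frank    | 1570.895  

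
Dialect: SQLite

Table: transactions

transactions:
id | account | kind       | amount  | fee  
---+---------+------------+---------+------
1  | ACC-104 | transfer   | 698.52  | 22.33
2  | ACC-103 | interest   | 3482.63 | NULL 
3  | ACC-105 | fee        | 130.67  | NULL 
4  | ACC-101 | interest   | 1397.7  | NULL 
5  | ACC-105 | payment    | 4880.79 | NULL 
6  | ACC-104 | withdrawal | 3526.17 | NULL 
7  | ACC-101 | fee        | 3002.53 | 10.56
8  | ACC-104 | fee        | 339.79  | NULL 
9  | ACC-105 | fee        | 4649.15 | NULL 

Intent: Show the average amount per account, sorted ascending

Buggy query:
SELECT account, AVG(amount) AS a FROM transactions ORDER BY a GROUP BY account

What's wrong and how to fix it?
Bug: ORDER BY appears before GROUP BY; SQL clause order requires GROUP BY first

Fix: Reorder: SELECT … FROM … GROUP BY … ORDER BY …

Corrected query:
SELECT account, AVG(amount) AS a FROM transactions GROUP BY account ORDER BY a

Result:
account | a          
--------+------------
ACC-104 | 1521.493333
ACC-101 | 2200.115   
ACC-105 | 3220.203333
ACC-103 | 3482.63    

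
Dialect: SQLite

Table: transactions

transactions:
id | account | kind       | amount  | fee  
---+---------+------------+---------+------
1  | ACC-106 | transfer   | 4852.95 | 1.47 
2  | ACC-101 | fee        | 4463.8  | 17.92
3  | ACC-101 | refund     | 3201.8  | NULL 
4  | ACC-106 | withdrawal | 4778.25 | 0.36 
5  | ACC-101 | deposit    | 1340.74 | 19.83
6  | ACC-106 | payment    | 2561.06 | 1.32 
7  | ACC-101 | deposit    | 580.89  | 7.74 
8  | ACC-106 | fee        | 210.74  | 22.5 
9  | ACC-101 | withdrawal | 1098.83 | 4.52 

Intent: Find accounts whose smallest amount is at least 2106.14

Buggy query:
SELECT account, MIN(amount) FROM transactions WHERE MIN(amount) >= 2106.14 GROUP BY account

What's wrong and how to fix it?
Bug: Aggregates like MIN are computed per group after WHERE runs

Fix: Replace WHERE with HAVING after the GROUP BY

Corrected query:
SELECT account, MIN(amount) FROM transactions GROUP BY account HAVING MIN(amount) >= 2106.14

Result:
(no rows)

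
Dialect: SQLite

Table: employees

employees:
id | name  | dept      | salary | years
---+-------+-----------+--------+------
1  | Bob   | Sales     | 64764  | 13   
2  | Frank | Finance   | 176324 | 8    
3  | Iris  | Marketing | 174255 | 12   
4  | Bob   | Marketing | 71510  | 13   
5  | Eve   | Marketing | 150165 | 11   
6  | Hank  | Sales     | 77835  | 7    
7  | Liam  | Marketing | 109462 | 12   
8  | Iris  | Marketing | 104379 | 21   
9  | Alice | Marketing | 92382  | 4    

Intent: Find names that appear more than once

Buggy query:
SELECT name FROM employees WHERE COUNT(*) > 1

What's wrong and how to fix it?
Bug: COUNT(*) is an aggregate and cannot be used in WHERE

Fix: GROUP BY name, then filter groups with HAVING COUNT(*) > 1

Corrected query:
SELECT name FROM employees GROUP BY name HAVING COUNT(*) > 1

Result:
name
----
Bob 
Iris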